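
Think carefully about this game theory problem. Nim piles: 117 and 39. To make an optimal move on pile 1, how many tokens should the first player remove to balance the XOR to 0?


Piles: 117 and 39
Current XOR: 117 XOR 39 = 82 (non-zero, so this is an N-position).
To make the XOR zero, we need to find a move that balances the piles.
For pile 1 (size 117): target = 117 XOR 82 = 39
We reduce pile 1 from 117 to 39.
Tokens removed: 117 - 39 = 78
Verification: 39 XOR 39 = 0

78


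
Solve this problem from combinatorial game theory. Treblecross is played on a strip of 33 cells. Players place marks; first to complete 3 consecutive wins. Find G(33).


Treblecross: place X on empty cells; 3-in-a-row wins.
Playing within two cells of an existing X lets the opponent win at once, so sensible play treats the cells i-2..i+2 around each X as dead. The player left with no safe cell loses, so this is a normal-play take-away game on strips of safe cells.
Placing X at cell i (0-indexed) of a strip of k safe cells leaves independent strips of sizes max(0, i-2) and max(0, k-i-3). Hence G(k) = mex{ G(max(0,i-2)) XOR G(max(0,k-i-3)) : 0 <= i < k }, with G(0) = 0.
G(1): splits (0,0):0^0=0 -> mex({0}) = 1
G(2): splits (0,0):0^0=0 -> mex({0}) = 1
G(3): splits (0,0):0^0=0 -> mex({0}) = 1
G(4): splits (0,1):0^1=1 (0,0):0^0=0 -> mex({0, 1}) = 2
G(5): splits (0,2):0^1=1 (0,1):0^1=1 (0,0):0^0=0 -> mex({0, 1}) = 2
G(6) = mex({1}) = 0
G(7) = mex({0, 1, 2}) = 3
G(8) = mex({0, 1, 2}) = 3
G(9) = mex({0, 2}) = 1
G(10) = mex({0, 2, 3}) = 1
G(11) = mex({0, 3}) = 1
G(12) = mex({1, 3}) = 0
G(13) = mex({0, 1, 2, 3}) = 4
G(14) = mex({0, 1, 2}) = 3
G(15) = mex({0, 1, 2}) = 3
G(16) = mex({0, 1, 2, 4}) = 3
G(17) = mex({0, 1, 3, 4}) = 2
G(18) = mex({0, 1, 3, 4}) = 2
G(19) = mex({0, 1, 3, 5}) = 2
G(20) = mex({0, 1, 2, 3, 5}) = 4
G(21) = mex({0, 1, 2, 3, 5}) = 4
G(22) = mex({1, 2, 6}) = 0
G(23) = mex({0, 1, 2, 3, 4, 6}) = 5
G(24) = mex({0, 1, 2, 3, 4}) = 5
G(25) = mex({0, 1, 3, 4, 7}) = 2
G(26) = mex({0, 1, 3, 4, 5, 7}) = 2
G(27) = mex({0, 1, 3, 5}) = 2
G(28) = mex({0, 1, 2, 5}) = 3
G(29) = mex({0, 1, 2, 4, 5, 6}) = 3
G(30) = mex({1, 2, 4, 6}) = 0
G(31) = mex({0, 1, 2, 3, 4, 6}) = 5
G(32) = mex({1, 2, 3, 4, 7}) = 0
G(33) = mex({0, 3, 7}) = 1
Therefore G(33) = 1.

1


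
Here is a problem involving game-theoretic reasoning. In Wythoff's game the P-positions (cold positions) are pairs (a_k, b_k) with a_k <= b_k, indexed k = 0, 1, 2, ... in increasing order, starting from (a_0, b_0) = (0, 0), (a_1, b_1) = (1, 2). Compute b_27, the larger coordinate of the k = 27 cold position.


By Wythoff's theorem, a_k = floor(k * phi) and b_k = floor(k * phi^2) = a_k + k, where phi = (1 + sqrt(5))/2 is the golden ratio.
phi = (1 + sqrt(5))/2 = 1.618034
phi^2 = phi + 1 = 2.618034
k = 27
k * phi^2 = 27 * 2.618034 = 70.686918
b_27 = floor(k * phi^2) = 70 (check: a_27 + k = 43 + 27 = 70)

70


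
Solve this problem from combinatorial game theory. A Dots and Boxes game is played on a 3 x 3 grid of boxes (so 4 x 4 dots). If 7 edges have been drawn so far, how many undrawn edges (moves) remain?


Grid: 3 x 3 boxes, i.e. 4 rows and 4 columns of dots.
Horizontal edges: (rows + 1) * cols = 4 * 3 = 12
Vertical edges: rows * (cols + 1) = 3 * 4 = 12
Total edges: 12 + 12 = 24
Edges drawn: 7
Remaining: 24 - 7 = 17

17


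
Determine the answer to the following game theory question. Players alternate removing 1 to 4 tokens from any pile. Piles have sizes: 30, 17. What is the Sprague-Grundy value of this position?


Subtraction set: {1, 2, 3, 4}
For this subtraction set, G(n) = n mod 5 (period = max + 1 = 5).
Pile 1 (size 30): G(30) = 30 mod 5 = 0
Pile 2 (size 17): G(17) = 17 mod 5 = 2
Total Grundy value = XOR of all: 0 XOR 2 = 2

2


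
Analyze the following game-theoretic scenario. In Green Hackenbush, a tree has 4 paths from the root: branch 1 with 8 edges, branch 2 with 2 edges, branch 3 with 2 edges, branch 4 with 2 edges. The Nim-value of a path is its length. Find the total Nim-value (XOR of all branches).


The tree has 4 branches from the ground vertex.
In Green Hackenbush, the Nim-value of a simple path of length k is k.
Branch 1: length 8, Nim-value = 8
Branch 2: length 2, Nim-value = 2
Branch 3: length 2, Nim-value = 2
Branch 4: length 2, Nim-value = 2
Total Nim-value = XOR of all branch values:
0 XOR 8 = 8
8 XOR 2 = 10
10 XOR 2 = 8
8 XOR 2 = 10
Nim-value of the tree = 10

10


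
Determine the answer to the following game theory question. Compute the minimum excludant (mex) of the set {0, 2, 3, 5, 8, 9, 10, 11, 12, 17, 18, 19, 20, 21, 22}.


Set = {0, 2, 3, 5, 8, 9, 10, 11, 12, 17, 18, 19, 20, 21, 22}
0 is in the set.
1 is NOT in the set. This is the mex.
mex = 1

1


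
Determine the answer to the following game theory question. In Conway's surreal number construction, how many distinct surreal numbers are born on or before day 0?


Day 0: {|} = 0 is born. Count = 1.
Day n: the number of surreal numbers born by day n is 2^(n+1) - 1.
By day 0: 2^1 - 1 = 1
By day 0: 1 surreal numbers.

1


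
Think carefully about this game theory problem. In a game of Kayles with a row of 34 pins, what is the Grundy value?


Kayles: a move removes 1 or 2 adjacent pins from a contiguous row.
Removing pins from a row of k leaves two independent rows (a, b) with a + b = k - 1 (one pin) or a + b = k - 2 (two pins); an end removal gives a = 0.
By Sprague-Grundy, G(k) = mex{ G(a) XOR G(b) } over all these splits. G(0) = 0.
G(1): splits (0,0):0^0=0 -> mex({0}) = 1
G(2): splits (0,1):0^1=1 (0,0):0^0=0 -> mex({0, 1}) = 2
G(3): splits (0,2):0^2=2 (1,1):1^1=0 (0,1):0^1=1 -> mex({0, 1, 2}) = 3
G(4): splits (0,3):0^3=3 (1,2):1^2=3 (0,2):0^2=2 (1,1):1^1=0 -> mex({0, 2, 3}) = 1
G(5): splits (0,4):0^1=1 (1,3):1^3=2 (2,2):2^2=0 (0,3):0^3=3 (1,2):1^2=3 -> mex({0, 1, 2, 3}) = 4
G(6) = mex({0, 1, 2, 4}) = 3
G(7) = mex({0, 1, 3, 4, 5}) = 2
G(8) = mex({0, 2, 3, 5, 6}) = 1
G(9) = mex({0, 1, 2, 3, 6, 7}) = 4
G(10) = mex({0, 1, 3, 4, 5, 7}) = 2
G(11) = mex({0, 1, 2, 3, 4, 5}) = 6
G(12) = mex({0, 1, 2, 3, 5, 6, 7}) = 4
G(13) = mex({0, 2, 3, 4, 6, 7}) = 1
G(14) = mex({0, 1, 4, 5, 6, 7}) = 2
G(15) = mex({0, 1, 2, 3, 4, 5, 6}) = 7
G(16) = mex({0, 2, 3, 5, 6, 7}) = 1
G(17) = mex({0, 1, 2, 3, 5, 6, 7}) = 4
G(18) = mex({0, 1, 2, 4, 5, 6}) = 3
G(19) = mex({0, 1, 3, 4, 5, 7}) = 2
G(20) = mex({0, 2, 3, 4, 5, 6, 7}) = 1
G(21) = mex({0, 1, 2, 3, 5, 6, 7}) = 4
G(22) = mex({0, 1, 2, 3, 4, 5, 7}) = 6
G(23) = mex({0, 1, 2, 3, 4, 5, 6}) = 7
G(24) = mex({0, 1, 2, 3, 5, 6, 7}) = 4
G(25) = mex({0, 2, 3, 4, 6, 7}) = 1
G(26) = mex({0, 1, 3, 4, 5, 6, 7}) = 2
G(27) = mex({0, 1, 2, 3, 4, 5, 6, 7}) = 8
G(28) = mex({0, 1, 2, 3, 4, 6, 7, 8}) = 5
G(29) = mex({0, 1, 2, 3, 5, 6, 7, 8, 9}) = 4
G(30) = mex({0, 1, 2, 3, 4, 5, 6, 9, 10}) = 7
G(31) = mex({0, 1, 3, 4, 5, 7, 10, 11}) = 2
G(32) = mex({0, 2, 3, 4, 5, 6, 7, 9, 11}) = 1
G(33) = mex({0, 1, 2, 3, 4, 5, 6, 7, 9, 12}) = 8
G(34) = mex({0, 1, 2, 3, 4, 5, 7, 8, 11, 12}) = 6
Therefore G(34) = 6.

6


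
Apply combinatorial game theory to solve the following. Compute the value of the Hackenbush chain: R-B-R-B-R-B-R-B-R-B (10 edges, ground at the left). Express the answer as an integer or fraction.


Edges (from ground): R-B-R-B-R-B-R-B-R-B
By Berlekamp's sign-expansion rule, a Blue-Red Hackenbush stalk has the value of the surreal number whose sign sequence is the edge sequence with B -> + and R -> -.
Sign sequence: -+-+-+-+-+
Trace the sign expansion in the surreal number tree, starting from 0:
Edge 1: R (sign -) -> bounds (-inf, 0), value = -1
Edge 2: B (sign +) -> bounds (-1, 0), value = -1/2
Edge 3: R (sign -) -> bounds (-1, -1/2), value = -3/4
Edge 4: B (sign +) -> bounds (-3/4, -1/2), value = -5/8
Edge 5: R (sign -) -> bounds (-3/4, -5/8), value = -11/16
Edge 6: B (sign +) -> bounds (-11/16, -5/8), value = -21/32
Edge 7: R (sign -) -> bounds (-11/16, -21/32), value = -43/64
Edge 8: B (sign +) -> bounds (-43/64, -21/32), value = -85/128
Edge 9: R (sign -) -> bounds (-43/64, -85/128), value = -171/256
Edge 10: B (sign +) -> bounds (-171/256, -85/128), value = -341/512
Game value = -341/512

-341/512


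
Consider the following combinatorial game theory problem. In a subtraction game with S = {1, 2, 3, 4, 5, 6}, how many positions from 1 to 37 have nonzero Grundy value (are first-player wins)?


Subtraction set S = {1, 2, 3, 4, 5, 6}, so G(n) = n mod 7.
G(n) = 0 when n is a multiple of 7.
Multiples of 7 in [1, 37]: 5
N-positions (nonzero Grundy) = 37 - 5 = 32

32


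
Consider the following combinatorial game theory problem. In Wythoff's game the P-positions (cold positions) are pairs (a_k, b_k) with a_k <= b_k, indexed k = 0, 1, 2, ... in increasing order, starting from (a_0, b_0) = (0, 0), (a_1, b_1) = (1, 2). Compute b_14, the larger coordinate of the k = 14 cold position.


By Wythoff's theorem, a_k = floor(k * phi) and b_k = floor(k * phi^2) = a_k + k, where phi = (1 + sqrt(5))/2 is the golden ratio.
phi = (1 + sqrt(5))/2 = 1.618034
phi^2 = phi + 1 = 2.618034
k = 14
k * phi^2 = 14 * 2.618034 = 36.652476
b_14 = floor(k * phi^2) = 36 (check: a_14 + k = 22 + 14 = 36)

36


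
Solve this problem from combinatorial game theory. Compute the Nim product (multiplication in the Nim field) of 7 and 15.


Nim multiplication is bilinear over XOR: (u XOR v) * w = (u*w) XOR (v*w).
So we split each operand into its bit components and XOR the pairwise Nim products.
7 = 1 + 2 + 4 (as XOR of powers of 2).
15 = 1 + 2 + 4 + 8 (as XOR of powers of 2).
Using the standard Nim-product table on single bits:
  2*2 = 3,   2*4 = 8,   2*8 = 12,
  4*4 = 6,   4*8 = 11,  8*8 = 13,
and  1*x = x (identity), k*l = l*k (commutative).
Pairwise Nim products:
  1 * 1 = 1
  1 * 2 = 2
  1 * 4 = 4
  1 * 8 = 8
  2 * 1 = 2
  2 * 2 = 3
  2 * 4 = 8
  2 * 8 = 12
  4 * 1 = 4
  4 * 2 = 8
  4 * 4 = 6
  4 * 8 = 11
XOR them: 1 XOR 2 XOR 4 XOR 8 XOR 2 XOR 3 XOR 8 XOR 12 XOR 4 XOR 8 XOR 6 XOR 11 = 11.
Result: 7 * 15 = 11 (in Nim).

11


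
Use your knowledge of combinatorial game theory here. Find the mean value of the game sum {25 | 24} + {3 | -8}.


G1 = {25 | 24}, G2 = {3 | -8}
Each is a switch {a | b} with numbers a > b; its mean value is (a + b)/2, and mean value is additive over game sums: m(G1 + G2) = m(G1) + m(G2).
Mean of G1 = (25 + (24))/2 = 49/2 = 49/2
Mean of G2 = (3 + (-8))/2 = -5/2 = -5/2
Mean of G1 + G2 = 49/2 + -5/2 = 22

22


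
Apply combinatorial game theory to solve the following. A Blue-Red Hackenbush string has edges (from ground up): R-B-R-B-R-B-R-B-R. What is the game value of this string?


Edges (from ground): R-B-R-B-R-B-R-B-R
By Berlekamp's sign-expansion rule, a Blue-Red Hackenbush stalk has the value of the surreal number whose sign sequence is the edge sequence with B -> + and R -> -.
Sign sequence: -+-+-+-+-
Trace the sign expansion in the surreal number tree, starting from 0:
Edge 1: R (sign -) -> bounds (-inf, 0), value = -1
Edge 2: B (sign +) -> bounds (-1, 0), value = -1/2
Edge 3: R (sign -) -> bounds (-1, -1/2), value = -3/4
Edge 4: B (sign +) -> bounds (-3/4, -1/2), value = -5/8
Edge 5: R (sign -) -> bounds (-3/4, -5/8), value = -11/16
Edge 6: B (sign +) -> bounds (-11/16, -5/8), value = -21/32
Edge 7: R (sign -) -> bounds (-11/16, -21/32), value = -43/64
Edge 8: B (sign +) -> bounds (-43/64, -21/32), value = -85/128
Edge 9: R (sign -) -> bounds (-43/64, -85/128), value = -171/256
Game value = -171/256

-171/256


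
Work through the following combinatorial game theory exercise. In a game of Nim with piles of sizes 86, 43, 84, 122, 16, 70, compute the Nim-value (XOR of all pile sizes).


We need the XOR (exclusive or) of all pile sizes.
After XOR-ing pile 1 (size 86): 0 XOR 86 = 86
After XOR-ing pile 2 (size 43): 86 XOR 43 = 125
After XOR-ing pile 3 (size 84): 125 XOR 84 = 41
After XOR-ing pile 4 (size 122): 41 XOR 122 = 83
After XOR-ing pile 5 (size 16): 83 XOR 16 = 67
After XOR-ing pile 6 (size 70): 67 XOR 70 = 5
The Nim-value of this position is 5.

5


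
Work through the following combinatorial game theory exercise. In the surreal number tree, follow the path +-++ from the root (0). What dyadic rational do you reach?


Sign expansion: +-++
Rule: track bounds (lo, hi), initially (-inf, +inf). On '+', the current value becomes lo and we move to the simplest number in (value, hi): value + 1 if hi = +inf, otherwise the midpoint (value + hi)/2. On '-', the current value becomes hi and we move to value - 1 if lo = -inf, otherwise the midpoint (lo + value)/2.
Start at 0.
Step 1: sign = +, move right. Bounds: (0, +inf). Value = 1
Step 2: sign = -, move left. Bounds: (0, 1). Value = 1/2
Step 3: sign = +, move right. Bounds: (1/2, 1). Value = 3/4
Step 4: sign = +, move right. Bounds: (3/4, 1). Value = 7/8
The surreal number with sign expansion +-++ is 7/8.

7/8


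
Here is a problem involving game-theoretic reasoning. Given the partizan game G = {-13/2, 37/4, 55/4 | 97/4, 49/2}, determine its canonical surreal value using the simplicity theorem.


Left options: {-13/2, 37/4, 55/4}, max = 55/4
Right options: {97/4, 49/2}, min = 97/4
All options are numbers and max(Left) < min(Right), so by the simplicity theorem the value is the simplest (earliest-born) number strictly between 55/4 and 97/4.
Integers 14 through 24 all lie strictly between 55/4 and 97/4.
Among integers, the simplest (lowest birthday = smallest |n|; 0 is born on day 0, +-n on day n) is 14.
No non-integer in the interval can be simpler: if x is a non-integer in the interval, then floor(x) or ceil(x) also lies in the interval (the interval contains an integer), and both are proper prefixes of x's sign expansion, i.e. born earlier. So the game value is 14.
Game value = 14

14


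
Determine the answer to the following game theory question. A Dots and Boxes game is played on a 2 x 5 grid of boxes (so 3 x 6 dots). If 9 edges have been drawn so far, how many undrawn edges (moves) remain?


Grid: 2 x 5 boxes, i.e. 3 rows and 6 columns of dots.
Horizontal edges: (rows + 1) * cols = 3 * 5 = 15
Vertical edges: rows * (cols + 1) = 2 * 6 = 12
Total edges: 15 + 12 = 27
Edges drawn: 9
Remaining: 27 - 9 = 18

18


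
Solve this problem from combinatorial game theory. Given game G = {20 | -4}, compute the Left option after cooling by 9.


Original game: {20 | -4} (a switch {a | b} with a > b).
Cooling by t (for t below the temperature (a - b)/2 = 12) taxes each move by t: {a | b} cooled by t is {a - t | b + t}.
Cooling amount: t = 9
Cooled Left option: 20 - 9 = 11
Cooled Right option: -4 + 9 = 5
Cooled game: {11 | 5}
Left option = 11

11


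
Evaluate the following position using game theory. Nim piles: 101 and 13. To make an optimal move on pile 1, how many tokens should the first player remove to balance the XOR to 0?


Piles: 101 and 13
Current XOR: 101 XOR 13 = 104 (non-zero, so this is an N-position).
To make the XOR zero, we need to find a move that balances the piles.
For pile 1 (size 101): target = 101 XOR 104 = 13
We reduce pile 1 from 101 to 13.
Tokens removed: 101 - 13 = 88
Verification: 13 XOR 13 = 0

88


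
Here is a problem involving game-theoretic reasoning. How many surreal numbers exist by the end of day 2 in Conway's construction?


Day 0: {|} = 0 is born. Count = 1.
Day n: the number of surreal numbers born by day n is 2^(n+1) - 1.
By day 0: 2^1 - 1 = 1
By day 1: 2^2 - 1 = 3
By day 2: 2^3 - 1 = 7
By day 2: 7 surreal numbers.

7


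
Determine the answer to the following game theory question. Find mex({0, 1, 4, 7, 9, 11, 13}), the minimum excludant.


Set = {0, 1, 4, 7, 9, 11, 13}
0 is in the set.
1 is in the set.
2 is NOT in the set. This is the mex.
mex = 2

2


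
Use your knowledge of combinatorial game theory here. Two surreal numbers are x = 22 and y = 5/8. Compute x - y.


x = 22, y = 5/8
Converting to common denominator: 8
x = 176/8, y = 5/8
x - y = 22 - 5/8 = 171/8

171/8


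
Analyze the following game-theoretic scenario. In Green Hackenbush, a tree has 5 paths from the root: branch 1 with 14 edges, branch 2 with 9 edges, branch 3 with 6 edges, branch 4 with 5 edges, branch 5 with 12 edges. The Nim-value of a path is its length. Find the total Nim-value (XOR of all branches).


The tree has 5 branches from the ground vertex.
In Green Hackenbush, the Nim-value of a simple path of length k is k.
Branch 1: length 14, Nim-value = 14
Branch 2: length 9, Nim-value = 9
Branch 3: length 6, Nim-value = 6
Branch 4: length 5, Nim-value = 5
Branch 5: length 12, Nim-value = 12
Total Nim-value = XOR of all branch values:
0 XOR 14 = 14
14 XOR 9 = 7
7 XOR 6 = 1
1 XOR 5 = 4
4 XOR 12 = 8
Nim-value of the tree = 8

8


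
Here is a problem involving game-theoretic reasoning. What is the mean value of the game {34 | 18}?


Game = {34 | 18}, a switch {a | b} with numbers a > b.
Its thermograph has left wall a - t and right wall b + t, which meet at t = (a - b)/2, where both equal (a + b)/2. So the mast (mean value) is at (a + b)/2.
Mean = (34 + (18))/2 = 52/2 = 26

26


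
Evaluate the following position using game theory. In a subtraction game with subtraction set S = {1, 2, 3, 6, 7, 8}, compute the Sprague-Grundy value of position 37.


The subtraction set is S = {1, 2, 3, 6, 7, 8}.
G(k) = mex{ G(k - s) : s in S, s <= k }. We compute iteratively: G(0) = 0.
G(1) = mex({0}) = 1
G(2) = mex({0, 1}) = 2
G(3) = mex({0, 1, 2}) = 3
G(4) = mex({1, 2, 3}) = 0
G(5) = mex({0, 2, 3}) = 1
G(6) = mex({0, 1, 3}) = 2
G(7) = mex({0, 1, 2}) = 3
G(8) = mex({0, 1, 2, 3}) = 4
G(9) = mex({1, 2, 3, 4}) = 0
G(10) = mex({0, 2, 3, 4}) = 1
G(11) = mex({0, 1, 3, 4}) = 2
G(12) = mex({0, 1, 2}) = 3
G(13) = mex({1, 2, 3}) = 0
G(14) = mex({0, 2, 3, 4}) = 1
G(15) = mex({0, 1, 3, 4}) = 2
G(16) = mex({0, 1, 2, 4}) = 3
Observe that G(9)..G(16) = 0, 1, 2, 3, 0, 1, 2, 3 repeats G(0)..G(7) = 0, 1, 2, 3, 0, 1, 2, 3.
For k >= max(S) = 8, G(k) is determined by the previous 8 values G(k-8)..G(k-1); a window of 8 consecutive values has recurred shifted by 9, so by induction G(k + 9) = G(k) for all k >= 0: the sequence is periodic from the start with period 9.
One period: G(0..8) = 0, 1, 2, 3, 0, 1, 2, 3, 4.
37 mod 9 = 1, so G(37) = G(1) = 1.

1


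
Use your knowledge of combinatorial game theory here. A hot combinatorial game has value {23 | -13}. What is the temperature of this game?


The game is {23 | -13}, a switch {a | b} with numbers a > b.
Cooling {a | b} by t gives {a - t | b + t}, which stops being hot when a - t = b + t, i.e. at t = (a - b)/2. So the temperature of a switch is (a - b)/2.
Temperature = (Left option - Right option) / 2
= (23 - (-13)) / 2
= 36 / 2
= 18

18


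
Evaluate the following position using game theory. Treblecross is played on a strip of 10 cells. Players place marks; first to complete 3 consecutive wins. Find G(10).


Treblecross: place X on empty cells; 3-in-a-row wins.
Playing within two cells of an existing X lets the opponent win at once, so sensible play treats the cells i-2..i+2 around each X as dead. The player left with no safe cell loses, so this is a normal-play take-away game on strips of safe cells.
Placing X at cell i (0-indexed) of a strip of k safe cells leaves independent strips of sizes max(0, i-2) and max(0, k-i-3). Hence G(k) = mex{ G(max(0,i-2)) XOR G(max(0,k-i-3)) : 0 <= i < k }, with G(0) = 0.
G(1): splits (0,0):0^0=0 -> mex({0}) = 1
G(2): splits (0,0):0^0=0 -> mex({0}) = 1
G(3): splits (0,0):0^0=0 -> mex({0}) = 1
G(4): splits (0,1):0^1=1 (0,0):0^0=0 -> mex({0, 1}) = 2
G(5): splits (0,2):0^1=1 (0,1):0^1=1 (0,0):0^0=0 -> mex({0, 1}) = 2
G(6) = mex({1}) = 0
G(7) = mex({0, 1, 2}) = 3
G(8) = mex({0, 1, 2}) = 3
G(9) = mex({0, 2}) = 1
G(10) = mex({0, 2, 3}) = 1
Therefore G(10) = 1.

1


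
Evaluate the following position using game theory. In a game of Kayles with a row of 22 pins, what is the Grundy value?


Kayles: a move removes 1 or 2 adjacent pins from a contiguous row.
Removing pins from a row of k leaves two independent rows (a, b) with a + b = k - 1 (one pin) or a + b = k - 2 (two pins); an end removal gives a = 0.
By Sprague-Grundy, G(k) = mex{ G(a) XOR G(b) } over all these splits. G(0) = 0.
G(1): splits (0,0):0^0=0 -> mex({0}) = 1
G(2): splits (0,1):0^1=1 (0,0):0^0=0 -> mex({0, 1}) = 2
G(3): splits (0,2):0^2=2 (1,1):1^1=0 (0,1):0^1=1 -> mex({0, 1, 2}) = 3
G(4): splits (0,3):0^3=3 (1,2):1^2=3 (0,2):0^2=2 (1,1):1^1=0 -> mex({0, 2, 3}) = 1
G(5): splits (0,4):0^1=1 (1,3):1^3=2 (2,2):2^2=0 (0,3):0^3=3 (1,2):1^2=3 -> mex({0, 1, 2, 3}) = 4
G(6) = mex({0, 1, 2, 4}) = 3
G(7) = mex({0, 1, 3, 4, 5}) = 2
G(8) = mex({0, 2, 3, 5, 6}) = 1
G(9) = mex({0, 1, 2, 3, 6, 7}) = 4
G(10) = mex({0, 1, 3, 4, 5, 7}) = 2
G(11) = mex({0, 1, 2, 3, 4, 5}) = 6
G(12) = mex({0, 1, 2, 3, 5, 6, 7}) = 4
G(13) = mex({0, 2, 3, 4, 6, 7}) = 1
G(14) = mex({0, 1, 4, 5, 6, 7}) = 2
G(15) = mex({0, 1, 2, 3, 4, 5, 6}) = 7
G(16) = mex({0, 2, 3, 5, 6, 7}) = 1
G(17) = mex({0, 1, 2, 3, 5, 6, 7}) = 4
G(18) = mex({0, 1, 2, 4, 5, 6}) = 3
G(19) = mex({0, 1, 3, 4, 5, 7}) = 2
G(20) = mex({0, 2, 3, 4, 5, 6, 7}) = 1
G(21) = mex({0, 1, 2, 3, 5, 6, 7}) = 4
G(22) = mex({0, 1, 2, 3, 4, 5, 7}) = 6
Therefore G(22) = 6.

6


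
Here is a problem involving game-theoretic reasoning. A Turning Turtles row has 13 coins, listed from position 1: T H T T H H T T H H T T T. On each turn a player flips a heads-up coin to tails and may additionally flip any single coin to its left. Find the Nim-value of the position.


Coins: T H T T H H T T H H T T T
Key fact: a single head at position k behaves exactly like a Nim heap of size k (turning it to T and optionally flipping a coin at j < k corresponds to moving the heap from k to j, or to 0), and heads combine as a disjunctive sum (two heads at the same place would cancel, matching j XOR j = 0). So the Nim-value is the XOR of the 1-indexed positions of the heads.
Face-up positions (1-indexed): [2, 5, 6, 9, 10]
XOR 0 with 2: 0 XOR 2 = 2
XOR 2 with 5: 2 XOR 5 = 7
XOR 7 with 6: 7 XOR 6 = 1
XOR 1 with 9: 1 XOR 9 = 8
XOR 8 with 10: 8 XOR 10 = 2
Nim-value = 2

2


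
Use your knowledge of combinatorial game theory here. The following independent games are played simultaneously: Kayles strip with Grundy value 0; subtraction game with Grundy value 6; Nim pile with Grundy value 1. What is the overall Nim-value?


By the Sprague-Grundy theorem, the Grundy value of a sum of games is the XOR of individual Grundy values.
Kayles strip: Grundy value = 0. Running XOR: 0 XOR 0 = 0
subtraction game: Grundy value = 6. Running XOR: 0 XOR 6 = 6
Nim pile: Grundy value = 1. Running XOR: 6 XOR 1 = 7
The combined Grundy value is 7.

7


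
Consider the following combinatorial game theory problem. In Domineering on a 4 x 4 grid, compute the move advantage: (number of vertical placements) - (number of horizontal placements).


Board is 4 x 4 (rows x cols).
Left (vertical) placements: (rows-1) * cols = 3 * 4 = 12
Right (horizontal) placements: rows * (cols-1) = 4 * 3 = 12
Advantage = Left - Right = 12 - 12 = 0

0


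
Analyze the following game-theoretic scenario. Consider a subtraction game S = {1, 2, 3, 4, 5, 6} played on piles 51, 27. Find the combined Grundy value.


Subtraction set: {1, 2, 3, 4, 5, 6}
For this subtraction set, G(n) = n mod 7 (period = max + 1 = 7).
Pile 1 (size 51): G(51) = 51 mod 7 = 2
Pile 2 (size 27): G(27) = 27 mod 7 = 6
Total Grundy value = XOR of all: 2 XOR 6 = 4

4


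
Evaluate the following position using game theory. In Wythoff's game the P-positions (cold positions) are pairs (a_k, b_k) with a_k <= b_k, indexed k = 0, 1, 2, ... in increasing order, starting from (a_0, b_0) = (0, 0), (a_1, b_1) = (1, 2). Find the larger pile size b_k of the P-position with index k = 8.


By Wythoff's theorem, a_k = floor(k * phi) and b_k = floor(k * phi^2) = a_k + k, where phi = (1 + sqrt(5))/2 is the golden ratio.
phi = (1 + sqrt(5))/2 = 1.618034
phi^2 = phi + 1 = 2.618034
k = 8
k * phi^2 = 8 * 2.618034 = 20.944272
b_8 = floor(k * phi^2) = 20 (check: a_8 + k = 12 + 8 = 20)

20


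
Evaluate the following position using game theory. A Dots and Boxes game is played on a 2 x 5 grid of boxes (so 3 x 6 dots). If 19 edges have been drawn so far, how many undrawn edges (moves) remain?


Grid: 2 x 5 boxes, i.e. 3 rows and 6 columns of dots.
Horizontal edges: (rows + 1) * cols = 3 * 5 = 15
Vertical edges: rows * (cols + 1) = 2 * 6 = 12
Total edges: 15 + 12 = 27
Edges drawn: 19
Remaining: 27 - 19 = 8

8


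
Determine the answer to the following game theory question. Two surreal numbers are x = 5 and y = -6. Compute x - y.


x = 5, y = -6
x - y = 5 - -6 = 11

11


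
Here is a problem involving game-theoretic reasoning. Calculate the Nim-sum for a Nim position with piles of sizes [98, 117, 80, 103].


We need the XOR (exclusive or) of all pile sizes.
After XOR-ing pile 1 (size 98): 0 XOR 98 = 98
After XOR-ing pile 2 (size 117): 98 XOR 117 = 23
After XOR-ing pile 3 (size 80): 23 XOR 80 = 71
After XOR-ing pile 4 (size 103): 71 XOR 103 = 32
The Nim-value of this position is 32.

32


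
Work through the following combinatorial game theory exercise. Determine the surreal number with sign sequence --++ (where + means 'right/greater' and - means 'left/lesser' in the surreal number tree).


Sign expansion: --++
Rule: track bounds (lo, hi), initially (-inf, +inf). On '+', the current value becomes lo and we move to the simplest number in (value, hi): value + 1 if hi = +inf, otherwise the midpoint (value + hi)/2. On '-', the current value becomes hi and we move to value - 1 if lo = -inf, otherwise the midpoint (lo + value)/2.
Start at 0.
Step 1: sign = -, move left. Bounds: (-inf, 0). Value = -1
Step 2: sign = -, move left. Bounds: (-inf, -1). Value = -2
Step 3: sign = +, move right. Bounds: (-2, -1). Value = -3/2
Step 4: sign = +, move right. Bounds: (-3/2, -1). Value = -5/4
The surreal number with sign expansion --++ is -5/4.

-5/4


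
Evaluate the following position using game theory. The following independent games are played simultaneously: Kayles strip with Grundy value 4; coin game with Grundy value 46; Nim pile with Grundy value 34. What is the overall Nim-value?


By the Sprague-Grundy theorem, the Grundy value of a sum of games is the XOR of individual Grundy values.
Kayles strip: Grundy value = 4. Running XOR: 0 XOR 4 = 4
coin game: Grundy value = 46. Running XOR: 4 XOR 46 = 42
Nim pile: Grundy value = 34. Running XOR: 42 XOR 34 = 8
The combined Grundy value is 8.

8


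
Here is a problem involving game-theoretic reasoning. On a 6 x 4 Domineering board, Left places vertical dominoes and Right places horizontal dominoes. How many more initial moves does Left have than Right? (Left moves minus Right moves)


Board is 6 x 4 (rows x cols).
Left (vertical) placements: (rows-1) * cols = 5 * 4 = 20
Right (horizontal) placements: rows * (cols-1) = 6 * 3 = 18
Advantage = Left - Right = 20 - 18 = 2

2


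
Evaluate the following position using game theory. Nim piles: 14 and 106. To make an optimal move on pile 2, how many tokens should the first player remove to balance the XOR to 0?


Piles: 14 and 106
Current XOR: 14 XOR 106 = 100 (non-zero, so this is an N-position).
To make the XOR zero, we need to find a move that balances the piles.
For pile 2 (size 106): target = 106 XOR 100 = 14
We reduce pile 2 from 106 to 14.
Tokens removed: 106 - 14 = 92
Verification: 14 XOR 14 = 0

92


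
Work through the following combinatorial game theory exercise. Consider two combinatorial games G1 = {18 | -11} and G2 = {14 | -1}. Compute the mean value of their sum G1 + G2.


G1 = {18 | -11}, G2 = {14 | -1}
Each is a switch {a | b} with numbers a > b; its mean value is (a + b)/2, and mean value is additive over game sums: m(G1 + G2) = m(G1) + m(G2).
Mean of G1 = (18 + (-11))/2 = 7/2 = 7/2
Mean of G2 = (14 + (-1))/2 = 13/2 = 13/2
Mean of G1 + G2 = 7/2 + 13/2 = 10

10


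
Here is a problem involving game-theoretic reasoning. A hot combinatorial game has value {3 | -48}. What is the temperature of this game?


The game is {3 | -48}, a switch {a | b} with numbers a > b.
Cooling {a | b} by t gives {a - t | b + t}, which stops being hot when a - t = b + t, i.e. at t = (a - b)/2. So the temperature of a switch is (a - b)/2.
Temperature = (Left option - Right option) / 2
= (3 - (-48)) / 2
= 51 / 2
= 51/2

51/2


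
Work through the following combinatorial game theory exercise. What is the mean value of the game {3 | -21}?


Game = {3 | -21}, a switch {a | b} with numbers a > b.
Its thermograph has left wall a - t and right wall b + t, which meet at t = (a - b)/2, where both equal (a + b)/2. So the mast (mean value) is at (a + b)/2.
Mean = (3 + (-21))/2 = -18/2 = -9

-9


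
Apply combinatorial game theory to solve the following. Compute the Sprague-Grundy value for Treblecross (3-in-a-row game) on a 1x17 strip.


Treblecross: place X on empty cells; 3-in-a-row wins.
Playing within two cells of an existing X lets the opponent win at once, so sensible play treats the cells i-2..i+2 around each X as dead. The player left with no safe cell loses, so this is a normal-play take-away game on strips of safe cells.
Placing X at cell i (0-indexed) of a strip of k safe cells leaves independent strips of sizes max(0, i-2) and max(0, k-i-3). Hence G(k) = mex{ G(max(0,i-2)) XOR G(max(0,k-i-3)) : 0 <= i < k }, with G(0) = 0.
G(1): splits (0,0):0^0=0 -> mex({0}) = 1
G(2): splits (0,0):0^0=0 -> mex({0}) = 1
G(3): splits (0,0):0^0=0 -> mex({0}) = 1
G(4): splits (0,1):0^1=1 (0,0):0^0=0 -> mex({0, 1}) = 2
G(5): splits (0,2):0^1=1 (0,1):0^1=1 (0,0):0^0=0 -> mex({0, 1}) = 2
G(6) = mex({1}) = 0
G(7) = mex({0, 1, 2}) = 3
G(8) = mex({0, 1, 2}) = 3
G(9) = mex({0, 2}) = 1
G(10) = mex({0, 2, 3}) = 1
G(11) = mex({0, 3}) = 1
G(12) = mex({1, 3}) = 0
G(13) = mex({0, 1, 2, 3}) = 4
G(14) = mex({0, 1, 2}) = 3
G(15) = mex({0, 1, 2}) = 3
G(16) = mex({0, 1, 2, 4}) = 3
G(17) = mex({0, 1, 3, 4}) = 2
Therefore G(17) = 2.

2


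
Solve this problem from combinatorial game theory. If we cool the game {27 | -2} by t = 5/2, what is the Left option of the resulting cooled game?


Original game: {27 | -2} (a switch {a | b} with a > b).
Cooling by t (for t below the temperature (a - b)/2 = 29/2) taxes each move by t: {a | b} cooled by t is {a - t | b + t}.
Cooling amount: t = 5/2
Cooled Left option: 27 - 5/2 = 49/2
Cooled Right option: -2 + 5/2 = 1/2
Cooled game: {49/2 | 1/2}
Left option = 49/2

49/2


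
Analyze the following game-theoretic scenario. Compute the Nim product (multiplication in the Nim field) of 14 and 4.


Nim multiplication is bilinear over XOR: (u XOR v) * w = (u*w) XOR (v*w).
So we split each operand into its bit components and XOR the pairwise Nim products.
14 = 2 + 4 + 8 (as XOR of powers of 2).
4 = 4 (as XOR of powers of 2).
Using the standard Nim-product table on single bits:
  2*2 = 3,   2*4 = 8,   2*8 = 12,
  4*4 = 6,   4*8 = 11,  8*8 = 13,
and  1*x = x (identity), k*l = l*k (commutative).
Pairwise Nim products:
  2 * 4 = 8
  4 * 4 = 6
  8 * 4 = 11
XOR them: 8 XOR 6 XOR 11 = 5.
Result: 14 * 4 = 5 (in Nim).

5


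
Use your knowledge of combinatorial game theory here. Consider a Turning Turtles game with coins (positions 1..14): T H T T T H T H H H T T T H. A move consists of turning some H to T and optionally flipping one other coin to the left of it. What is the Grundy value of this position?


Coins: T H T T T H T H H H T T T H
Key fact: a single head at position k behaves exactly like a Nim heap of size k (turning it to T and optionally flipping a coin at j < k corresponds to moving the heap from k to j, or to 0), and heads combine as a disjunctive sum (two heads at the same place would cancel, matching j XOR j = 0). So the Nim-value is the XOR of the 1-indexed positions of the heads.
Face-up positions (1-indexed): [2, 6, 8, 9, 10, 14]
XOR 0 with 2: 0 XOR 2 = 2
XOR 2 with 6: 2 XOR 6 = 4
XOR 4 with 8: 4 XOR 8 = 12
XOR 12 with 9: 12 XOR 9 = 5
XOR 5 with 10: 5 XOR 10 = 15
XOR 15 with 14: 15 XOR 14 = 1
Nim-value = 1

1


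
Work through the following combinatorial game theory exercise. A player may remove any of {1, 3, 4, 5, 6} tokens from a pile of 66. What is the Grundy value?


The subtraction set is S = {1, 3, 4, 5, 6}.
G(k) = mex{ G(k - s) : s in S, s <= k }. We compute iteratively: G(0) = 0.
G(1) = mex({0}) = 1
G(2) = mex({1}) = 0
G(3) = mex({0}) = 1
G(4) = mex({0, 1}) = 2
G(5) = mex({0, 1, 2}) = 3
G(6) = mex({0, 1, 3}) = 2
G(7) = mex({0, 1, 2}) = 3
G(8) = mex({0, 1, 2, 3}) = 4
G(9) = mex({1, 2, 3, 4}) = 0
G(10) = mex({0, 2, 3}) = 1
G(11) = mex({1, 2, 3, 4}) = 0
G(12) = mex({0, 2, 3, 4}) = 1
G(13) = mex({0, 1, 3, 4}) = 2
G(14) = mex({0, 1, 2, 4}) = 3
Observe that G(9)..G(14) = 0, 1, 0, 1, 2, 3 repeats G(0)..G(5) = 0, 1, 0, 1, 2, 3.
For k >= max(S) = 6, G(k) is determined by the previous 6 values G(k-6)..G(k-1); a window of 6 consecutive values has recurred shifted by 9, so by induction G(k + 9) = G(k) for all k >= 0: the sequence is periodic from the start with period 9.
One period: G(0..8) = 0, 1, 0, 1, 2, 3, 2, 3, 4.
66 mod 9 = 3, so G(66) = G(3) = 1.

1


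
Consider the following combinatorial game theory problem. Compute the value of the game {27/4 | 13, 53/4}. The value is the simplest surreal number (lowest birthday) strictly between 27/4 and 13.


Left options: {27/4}, max = 27/4
Right options: {13, 53/4}, min = 13
All options are numbers and max(Left) < min(Right), so by the simplicity theorem the value is the simplest (earliest-born) number strictly between 27/4 and 13.
Integers 7 through 12 all lie strictly between 27/4 and 13.
Among integers, the simplest (lowest birthday = smallest |n|; 0 is born on day 0, +-n on day n) is 7.
No non-integer in the interval can be simpler: if x is a non-integer in the interval, then floor(x) or ceil(x) also lies in the interval (the interval contains an integer), and both are proper prefixes of x's sign expansion, i.e. born earlier. So the game value is 7.
Game value = 7

7


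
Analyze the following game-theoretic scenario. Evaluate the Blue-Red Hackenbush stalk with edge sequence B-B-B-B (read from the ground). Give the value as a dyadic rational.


Edges (from ground): B-B-B-B
By Berlekamp's sign-expansion rule, a Blue-Red Hackenbush stalk has the value of the surreal number whose sign sequence is the edge sequence with B -> + and R -> -.
Sign sequence: ++++
Trace the sign expansion in the surreal number tree, starting from 0:
Edge 1: B (sign +) -> bounds (0, +inf), value = 1
Edge 2: B (sign +) -> bounds (1, +inf), value = 2
Edge 3: B (sign +) -> bounds (2, +inf), value = 3
Edge 4: B (sign +) -> bounds (3, +inf), value = 4
Game value = 4

4


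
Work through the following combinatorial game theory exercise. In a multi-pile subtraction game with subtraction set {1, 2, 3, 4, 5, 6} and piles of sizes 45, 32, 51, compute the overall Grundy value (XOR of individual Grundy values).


Subtraction set: {1, 2, 3, 4, 5, 6}
For this subtraction set, G(n) = n mod 7 (period = max + 1 = 7).
Pile 1 (size 45): G(45) = 45 mod 7 = 3
Pile 2 (size 32): G(32) = 32 mod 7 = 4
Pile 3 (size 51): G(51) = 51 mod 7 = 2
Total Grundy value = XOR of all: 3 XOR 4 XOR 2 = 5

5


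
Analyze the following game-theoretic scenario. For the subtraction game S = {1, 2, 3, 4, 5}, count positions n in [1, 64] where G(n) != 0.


Subtraction set S = {1, 2, 3, 4, 5}, so G(n) = n mod 6.
G(n) = 0 when n is a multiple of 6.
Multiples of 6 in [1, 64]: 10
N-positions (nonzero Grundy) = 64 - 10 = 54

54


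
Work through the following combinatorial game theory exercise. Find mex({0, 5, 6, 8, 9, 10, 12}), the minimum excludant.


Set = {0, 5, 6, 8, 9, 10, 12}
0 is in the set.
1 is NOT in the set. This is the mex.
mex = 1

1


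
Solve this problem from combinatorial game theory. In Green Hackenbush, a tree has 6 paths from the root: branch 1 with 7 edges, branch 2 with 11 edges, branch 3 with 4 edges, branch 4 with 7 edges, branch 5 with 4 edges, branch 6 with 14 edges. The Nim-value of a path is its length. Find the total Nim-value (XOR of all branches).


The tree has 6 branches from the ground vertex.
In Green Hackenbush, the Nim-value of a simple path of length k is k.
Branch 1: length 7, Nim-value = 7
Branch 2: length 11, Nim-value = 11
Branch 3: length 4, Nim-value = 4
Branch 4: length 7, Nim-value = 7
Branch 5: length 4, Nim-value = 4
Branch 6: length 14, Nim-value = 14
Total Nim-value = XOR of all branch values:
0 XOR 7 = 7
7 XOR 11 = 12
12 XOR 4 = 8
8 XOR 7 = 15
15 XOR 4 = 11
11 XOR 14 = 5
Nim-value of the tree = 5

5


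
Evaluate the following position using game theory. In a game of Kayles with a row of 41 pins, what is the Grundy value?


Kayles: a move removes 1 or 2 adjacent pins from a contiguous row.
Removing pins from a row of k leaves two independent rows (a, b) with a + b = k - 1 (one pin) or a + b = k - 2 (two pins); an end removal gives a = 0.
By Sprague-Grundy, G(k) = mex{ G(a) XOR G(b) } over all these splits. G(0) = 0.
G(1): splits (0,0):0^0=0 -> mex({0}) = 1
G(2): splits (0,1):0^1=1 (0,0):0^0=0 -> mex({0, 1}) = 2
G(3): splits (0,2):0^2=2 (1,1):1^1=0 (0,1):0^1=1 -> mex({0, 1, 2}) = 3
G(4): splits (0,3):0^3=3 (1,2):1^2=3 (0,2):0^2=2 (1,1):1^1=0 -> mex({0, 2, 3}) = 1
G(5): splits (0,4):0^1=1 (1,3):1^3=2 (2,2):2^2=0 (0,3):0^3=3 (1,2):1^2=3 -> mex({0, 1, 2, 3}) = 4
G(6) = mex({0, 1, 2, 4}) = 3
G(7) = mex({0, 1, 3, 4, 5}) = 2
G(8) = mex({0, 2, 3, 5, 6}) = 1
G(9) = mex({0, 1, 2, 3, 6, 7}) = 4
G(10) = mex({0, 1, 3, 4, 5, 7}) = 2
G(11) = mex({0, 1, 2, 3, 4, 5}) = 6
G(12) = mex({0, 1, 2, 3, 5, 6, 7}) = 4
G(13) = mex({0, 2, 3, 4, 6, 7}) = 1
G(14) = mex({0, 1, 4, 5, 6, 7}) = 2
G(15) = mex({0, 1, 2, 3, 4, 5, 6}) = 7
G(16) = mex({0, 2, 3, 5, 6, 7}) = 1
G(17) = mex({0, 1, 2, 3, 5, 6, 7}) = 4
G(18) = mex({0, 1, 2, 4, 5, 6}) = 3
G(19) = mex({0, 1, 3, 4, 5, 7}) = 2
G(20) = mex({0, 2, 3, 4, 5, 6, 7}) = 1
G(21) = mex({0, 1, 2, 3, 5, 6, 7}) = 4
G(22) = mex({0, 1, 2, 3, 4, 5, 7}) = 6
G(23) = mex({0, 1, 2, 3, 4, 5, 6}) = 7
G(24) = mex({0, 1, 2, 3, 5, 6, 7}) = 4
G(25) = mex({0, 2, 3, 4, 6, 7}) = 1
G(26) = mex({0, 1, 3, 4, 5, 6, 7}) = 2
G(27) = mex({0, 1, 2, 3, 4, 5, 6, 7}) = 8
G(28) = mex({0, 1, 2, 3, 4, 6, 7, 8}) = 5
G(29) = mex({0, 1, 2, 3, 5, 6, 7, 8, 9}) = 4
G(30) = mex({0, 1, 2, 3, 4, 5, 6, 9, 10}) = 7
G(31) = mex({0, 1, 3, 4, 5, 7, 10, 11}) = 2
G(32) = mex({0, 2, 3, 4, 5, 6, 7, 9, 11}) = 1
G(33) = mex({0, 1, 2, 3, 4, 5, 6, 7, 9, 12}) = 8
G(34) = mex({0, 1, 2, 3, 4, 5, 7, 8, 11, 12}) = 6
G(35) = mex({0, 1, 2, 3, 4, 5, 6, 8, 9, 10, 11}) = 7
G(36) = mex({0, 1, 2, 3, 5, 6, 7, 9, 10}) = 4
G(37) = mex({0, 2, 3, 4, 6, 7, 9, 10, 11, 12}) = 1
G(38) = mex({0, 1, 3, 4, 5, 6, 7, 9, 10, 11, 12}) = 2
G(39) = mex({0, 1, 2, 4, 5, 6, 7, 9, 10, 12, 14}) = 3
G(40) = mex({0, 2, 3, 4, 6, 7, 11, 12, 14}) = 1
G(41) = mex({0, 1, 2, 3, 5, 6, 7, 9, 10, 11, 12}) = 4
Therefore G(41) = 4.

4


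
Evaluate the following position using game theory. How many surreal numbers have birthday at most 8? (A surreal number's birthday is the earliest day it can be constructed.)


Day 0: {|} = 0 is born. Count = 1.
Day n: the number of surreal numbers born by day n is 2^(n+1) - 1.
By day 0: 2^1 - 1 = 1
By day 1: 2^2 - 1 = 3
By day 2: 2^3 - 1 = 7
By day 3: 2^4 - 1 = 15
By day 4: 2^5 - 1 = 31
By day 5: 2^6 - 1 = 63
By day 6: 2^7 - 1 = 127
By day 7: 2^8 - 1 = 255
By day 8: 2^9 - 1 = 511
By day 8: 511 surreal numbers.

511


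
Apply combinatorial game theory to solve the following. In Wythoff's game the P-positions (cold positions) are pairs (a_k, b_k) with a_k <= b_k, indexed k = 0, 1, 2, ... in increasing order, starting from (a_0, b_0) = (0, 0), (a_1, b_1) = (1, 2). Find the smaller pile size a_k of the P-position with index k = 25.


By Wythoff's theorem, a_k = floor(k * phi) and b_k = floor(k * phi^2) = a_k + k, where phi = (1 + sqrt(5))/2 is the golden ratio.
phi = (1 + sqrt(5))/2 = 1.618034
k = 25
k * phi = 25 * 1.618034 = 40.450850
a_25 = floor(k * phi) = 40

40


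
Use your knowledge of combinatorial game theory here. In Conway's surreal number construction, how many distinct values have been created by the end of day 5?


Day 0: {|} = 0 is born. Count = 1.
Day n: the number of surreal numbers born by day n is 2^(n+1) - 1.
By day 0: 2^1 - 1 = 1
By day 1: 2^2 - 1 = 3
By day 2: 2^3 - 1 = 7
By day 3: 2^4 - 1 = 15
By day 4: 2^5 - 1 = 31
By day 5: 2^6 - 1 = 63
By day 5: 63 surreal numbers.

63


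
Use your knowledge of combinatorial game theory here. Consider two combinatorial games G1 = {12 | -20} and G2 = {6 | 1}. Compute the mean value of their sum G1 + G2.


G1 = {12 | -20}, G2 = {6 | 1}
Each is a switch {a | b} with numbers a > b; its mean value is (a + b)/2, and mean value is additive over game sums: m(G1 + G2) = m(G1) + m(G2).
Mean of G1 = (12 + (-20))/2 = -8/2 = -4
Mean of G2 = (6 + (1))/2 = 7/2 = 7/2
Mean of G1 + G2 = -4 + 7/2 = -1/2

-1/2
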